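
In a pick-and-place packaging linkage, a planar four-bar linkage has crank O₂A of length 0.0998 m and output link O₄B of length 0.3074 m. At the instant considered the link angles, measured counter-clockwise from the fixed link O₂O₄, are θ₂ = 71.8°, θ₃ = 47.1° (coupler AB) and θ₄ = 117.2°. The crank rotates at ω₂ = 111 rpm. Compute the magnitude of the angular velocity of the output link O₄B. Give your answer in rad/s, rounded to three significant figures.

1.68

ω₂ = 11.62 rad/s (from 111 rpm).
Differentiating the loop-closure r₂e^{iθ₂}+r₃e^{iθ₃}=r₁+r₄e^{iθ₄} gives r₂ω₂e^{iθ₂}+r₃ω₃e^{iθ₃}=r₄ω₄e^{iθ₄}.
Eliminating the other unknown: ω₄ = r₂ω₂ sin(θ₂−θ₃) / [r₄ sin(θ₄−θ₃)].
Numerator sine = +0.41787; denominator sine = +0.94029.
Result = 0.0998·11.62·(+0.41787) / (0.3074·(+0.94029)) = +1.6771 rad/s; magnitude 1.6771 rad/s.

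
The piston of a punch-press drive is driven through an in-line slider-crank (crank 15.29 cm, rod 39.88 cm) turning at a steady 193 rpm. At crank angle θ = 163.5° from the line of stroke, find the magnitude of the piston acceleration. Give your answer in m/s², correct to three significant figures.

39.4

ω = 2π·193/60 = 20.21 rad/s
x(θ) = r cosθ + √(L² − r² sin²θ); with ω constant, a = ω²·d²x/dθ².
d²x/dθ² = −r cosθ − r²(cos2θ)/√u − r⁴ sin²2θ/(4u^{3/2}),  u = L² − r² sin²θ = 0.157156 m².
Substituting r = 0.1529 m, L = 0.3988 m, θ = 163.5°: d²x/dθ² = +0.096494 m.
a = ω²·d²x/dθ² = (20.21)²·(+0.096494) = +39.416 m/s²;  |a| = 39.416 m/s².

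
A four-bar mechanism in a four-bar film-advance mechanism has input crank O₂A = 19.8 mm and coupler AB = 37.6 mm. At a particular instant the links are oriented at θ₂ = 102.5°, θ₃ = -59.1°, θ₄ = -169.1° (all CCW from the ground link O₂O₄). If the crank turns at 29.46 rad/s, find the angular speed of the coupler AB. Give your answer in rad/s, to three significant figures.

ω₂ = 29.46 rad/s
Differentiating the loop-closure r₂e^{iθ₂}+r₃e^{iθ₃}=r₁+r₄e^{iθ₄} gives r₂ω₂e^{iθ₂}+r₃ω₃e^{iθ₃}=r₄ω₄e^{iθ₄}.
Eliminating the other unknown: ω₃ = r₂ω₂ sin(θ₄−θ₂) / [r₃ sin(θ₃−θ₄)].
Numerator sine = +0.99961; denominator sine = +0.93969.
Result = 0.0198·29.46·(+0.99961) / (0.0376·(+0.93969)) = +16.503 rad/s; magnitude 16.503 rad/s.

16.5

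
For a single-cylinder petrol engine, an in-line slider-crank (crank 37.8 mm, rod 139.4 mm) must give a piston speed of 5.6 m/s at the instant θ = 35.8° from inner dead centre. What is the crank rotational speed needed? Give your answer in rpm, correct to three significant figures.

1980

For an in-line slider-crank, |v_piston| = rω|sinθ|·[1 + r cosθ/√(L² − r² sin²θ)].
With r = 0.0378 m, L = 0.1394 m, θ = 35.8°: the bracketed kinematic factor |dx/dθ| = 0.027037 m.
ω = v/|dx/dθ| = 5.6/0.027037 = 207.13 rad/s.
N = 60ω/(2π) = 1977.9 rpm.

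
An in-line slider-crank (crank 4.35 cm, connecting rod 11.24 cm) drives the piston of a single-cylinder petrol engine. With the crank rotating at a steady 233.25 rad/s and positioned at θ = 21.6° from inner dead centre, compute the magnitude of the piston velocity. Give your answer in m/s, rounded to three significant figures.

5.09

ω = 233.2 rad/s
For an in-line slider-crank, x = r cosθ + √(L² − r² sin²θ), so v = −rω sinθ·[1 + r cosθ/√(L² − r² sin²θ)].
With r = 0.0435 m, L = 0.1124 m, θ = 21.6°: √(L² − r² sin²θ) = 0.11125 m.
v = −0.0435·233.2·0.36812·[1 + 0.0435·0.92978/0.11125] = -5.093 m/s.
|v| = 5.093 m/s.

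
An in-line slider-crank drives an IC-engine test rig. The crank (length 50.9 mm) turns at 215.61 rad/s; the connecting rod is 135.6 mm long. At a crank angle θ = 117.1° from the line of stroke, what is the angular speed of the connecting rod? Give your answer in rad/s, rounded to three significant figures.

39.1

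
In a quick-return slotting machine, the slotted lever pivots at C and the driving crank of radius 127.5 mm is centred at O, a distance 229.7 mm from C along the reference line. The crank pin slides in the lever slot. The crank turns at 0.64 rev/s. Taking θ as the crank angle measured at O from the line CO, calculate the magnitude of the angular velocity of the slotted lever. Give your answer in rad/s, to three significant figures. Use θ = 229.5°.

ω = 4.021 rad/s (from 0.64 rev/s).
Crank pin A relative to C: A = (d + r cosθ, r sinθ); lever angle φ = atan2(r sinθ, d + r cosθ).
Differentiating tanφ: φ̇ = rω(d cosθ + r)/(d² + r² + 2dr cosθ).
d² + r² + 2dr cosθ = |CA|² = 0.0309779 m²;  d cosθ + r = -0.021678 m.
|ω_lever| = |0.1275·4.021·-0.021678| / 0.0309779 = 0.35879 rad/s.

0.359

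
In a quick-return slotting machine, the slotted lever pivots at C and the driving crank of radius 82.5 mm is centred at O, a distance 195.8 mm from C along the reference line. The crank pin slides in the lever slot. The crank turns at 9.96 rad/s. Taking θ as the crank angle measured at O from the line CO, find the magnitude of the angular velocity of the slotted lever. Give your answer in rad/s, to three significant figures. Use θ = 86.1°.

ω = 9.96 rad/s
Crank pin A relative to C: A = (d + r cosθ, r sinθ); lever angle φ = atan2(r sinθ, d + r cosθ).
Differentiating tanφ: φ̇ = rω(d cosθ + r)/(d² + r² + 2dr cosθ).
d² + r² + 2dr cosθ = |CA|² = 0.0473413 m²;  d cosθ + r = +0.095817 m.
|ω_lever| = |0.0825·9.96·+0.095817| / 0.0473413 = 1.6631 rad/s.

1.66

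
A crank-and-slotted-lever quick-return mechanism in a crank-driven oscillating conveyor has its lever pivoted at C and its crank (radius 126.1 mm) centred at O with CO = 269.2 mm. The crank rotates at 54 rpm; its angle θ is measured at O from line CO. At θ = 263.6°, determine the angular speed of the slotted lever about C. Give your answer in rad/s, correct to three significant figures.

0.848

ω = 5.655 rad/s (from 54 rpm).
Crank pin A relative to C: A = (d + r cosθ, r sinθ); lever angle φ = atan2(r sinθ, d + r cosθ).
Differentiating tanφ: φ̇ = rω(d cosθ + r)/(d² + r² + 2dr cosθ).
d² + r² + 2dr cosθ = |CA|² = 0.080802 m²;  d cosθ + r = +0.096093 m.
|ω_lever| = |0.1261·5.655·+0.096093| / 0.080802 = 0.84802 rad/s.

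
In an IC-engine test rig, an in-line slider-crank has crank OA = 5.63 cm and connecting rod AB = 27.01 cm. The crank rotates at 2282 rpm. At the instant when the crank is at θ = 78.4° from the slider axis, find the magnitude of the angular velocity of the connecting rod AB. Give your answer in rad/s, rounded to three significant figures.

10.2

ω = 239 rad/s (converted from 2282 rpm).
The rod makes angle φ with the slider axis where L sinφ = r sinθ; differentiating, L cosφ·φ̇ = r ω cosθ.
L cosφ = √(L² − r² sin²θ) = 0.26441 m.
|ω_rod| = r ω |cosθ| / √(L² − r² sin²θ) = 0.0563·239·0.20108/0.26441 = 10.232 rad/s.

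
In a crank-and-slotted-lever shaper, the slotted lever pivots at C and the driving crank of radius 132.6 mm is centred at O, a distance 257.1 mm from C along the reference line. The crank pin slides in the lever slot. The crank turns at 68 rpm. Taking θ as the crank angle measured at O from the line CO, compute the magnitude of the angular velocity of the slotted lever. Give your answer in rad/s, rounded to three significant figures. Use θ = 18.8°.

ω = 7.121 rad/s (from 68 rpm).
Crank pin A relative to C: A = (d + r cosθ, r sinθ); lever angle φ = atan2(r sinθ, d + r cosθ).
Differentiating tanφ: φ̇ = rω(d cosθ + r)/(d² + r² + 2dr cosθ).
d² + r² + 2dr cosθ = |CA|² = 0.148228 m²;  d cosθ + r = +0.37598 m.
|ω_lever| = |0.1326·7.121·+0.37598| / 0.148228 = 2.3951 rad/s.

2.40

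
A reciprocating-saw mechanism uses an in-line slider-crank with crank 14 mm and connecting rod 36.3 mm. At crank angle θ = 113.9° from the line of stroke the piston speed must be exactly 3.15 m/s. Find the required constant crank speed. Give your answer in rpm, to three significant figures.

For an in-line slider-crank, |v_piston| = rω|sinθ|·[1 + r cosθ/√(L² − r² sin²θ)].
With r = 0.014 m, L = 0.0363 m, θ = 113.9°: the bracketed kinematic factor |dx/dθ| = 0.010662 m.
ω = v/|dx/dθ| = 3.15/0.010662 = 295.43 rad/s.
N = 60ω/(2π) = 2821.2 rpm.

2820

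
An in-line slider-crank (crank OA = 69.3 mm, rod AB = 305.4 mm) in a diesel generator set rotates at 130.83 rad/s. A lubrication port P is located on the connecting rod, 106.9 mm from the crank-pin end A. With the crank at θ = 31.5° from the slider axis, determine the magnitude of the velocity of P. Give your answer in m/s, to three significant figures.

7.13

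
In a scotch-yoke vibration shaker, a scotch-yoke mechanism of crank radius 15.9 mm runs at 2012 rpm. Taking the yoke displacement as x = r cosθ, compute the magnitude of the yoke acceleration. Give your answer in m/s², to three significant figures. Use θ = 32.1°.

598

ω = 210.7 rad/s (from 2012 rpm).
x = r cosθ ⇒ ẍ = −rω² cosθ (ω constant).
|a| = rω²|cosθ| = 0.0159·(210.7)²·|cos 32.1°| = 597.94 m/s².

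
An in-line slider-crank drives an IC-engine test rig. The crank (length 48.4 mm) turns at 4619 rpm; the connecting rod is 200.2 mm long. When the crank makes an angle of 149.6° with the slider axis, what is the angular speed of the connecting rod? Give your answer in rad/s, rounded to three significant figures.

102

ω = 483.7 rad/s (converted from 4619 rpm).
The rod makes angle φ with the slider axis where L sinφ = r sinθ; differentiating, L cosφ·φ̇ = r ω cosθ.
L cosφ = √(L² − r² sin²θ) = 0.1987 m.
|ω_rod| = r ω |cosθ| / √(L² − r² sin²θ) = 0.0484·483.7·0.86251/0.1987 = 101.62 rad/s.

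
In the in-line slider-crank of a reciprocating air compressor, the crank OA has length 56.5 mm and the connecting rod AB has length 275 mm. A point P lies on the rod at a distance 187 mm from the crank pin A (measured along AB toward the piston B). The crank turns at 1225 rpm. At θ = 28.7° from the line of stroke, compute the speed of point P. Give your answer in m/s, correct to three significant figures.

ω = 128.3 rad/s.  Crank-pin speed |V_A| = rω = 7.2479 m/s, perpendicular to OA.
Rod angle: sinφ = −(r/L) sinθ ⇒ φ = -5.662°; ω_rod = −rω cosθ/√(L²−r²sin²θ) = -23.231 rad/s.
V_P = V_A + ω_rod × AP, with AP = 0.187 m along the rod.
Components: V_Px = −rω sinθ − a·ω_rod·sinφ = -3.9092 m/s;  V_Py = rω cosθ + a·ω_rod·cosφ = +2.0344 m/s.
|V_P| = √(V_Px² + V_Py²) = 4.4069 m/s.

4.41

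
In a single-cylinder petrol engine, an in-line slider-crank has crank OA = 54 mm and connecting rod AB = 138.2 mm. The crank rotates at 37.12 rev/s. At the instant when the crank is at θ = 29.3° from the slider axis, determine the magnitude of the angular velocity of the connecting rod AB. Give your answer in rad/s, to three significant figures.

81.0

ω = 233.2 rad/s (converted from 37.12 rev/s).
The rod makes angle φ with the slider axis where L sinφ = r sinθ; differentiating, L cosφ·φ̇ = r ω cosθ.
L cosφ = √(L² − r² sin²θ) = 0.13565 m.
|ω_rod| = r ω |cosθ| / √(L² − r² sin²θ) = 0.054·233.2·0.87207/0.13565 = 80.968 rad/s.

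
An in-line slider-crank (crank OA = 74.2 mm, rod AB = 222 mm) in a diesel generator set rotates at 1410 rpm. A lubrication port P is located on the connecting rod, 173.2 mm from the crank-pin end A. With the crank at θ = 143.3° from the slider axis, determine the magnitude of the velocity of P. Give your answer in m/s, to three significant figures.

5.50

ω = 147.7 rad/s.  Crank-pin speed |V_A| = rω = 10.956 m/s, perpendicular to OA.
Rod angle: sinφ = −(r/L) sinθ ⇒ φ = -11.522°; ω_rod = −rω cosθ/√(L²−r²sin²θ) = +40.382 rad/s.
V_P = V_A + ω_rod × AP, with AP = 0.1732 m along the rod.
Components: V_Px = −rω sinθ − a·ω_rod·sinφ = -5.1505 m/s;  V_Py = rω cosθ + a·ω_rod·cosφ = -1.931 m/s.
|V_P| = √(V_Px² + V_Py²) = 5.5006 m/s.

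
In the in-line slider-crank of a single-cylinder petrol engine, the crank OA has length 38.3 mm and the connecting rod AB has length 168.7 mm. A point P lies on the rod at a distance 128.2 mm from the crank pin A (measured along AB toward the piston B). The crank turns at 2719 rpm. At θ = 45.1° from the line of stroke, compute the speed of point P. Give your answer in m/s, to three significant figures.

8.87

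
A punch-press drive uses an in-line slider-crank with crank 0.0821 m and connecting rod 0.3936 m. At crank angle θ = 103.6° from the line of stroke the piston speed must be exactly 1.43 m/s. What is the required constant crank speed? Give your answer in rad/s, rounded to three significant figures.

18.9

For an in-line slider-crank, |v_piston| = rω|sinθ|·[1 + r cosθ/√(L² − r² sin²θ)].
With r = 0.0821 m, L = 0.3936 m, θ = 103.6°: the bracketed kinematic factor |dx/dθ| = 0.075801 m.
ω = v/|dx/dθ| = 1.43/0.075801 = 18.865 rad/s.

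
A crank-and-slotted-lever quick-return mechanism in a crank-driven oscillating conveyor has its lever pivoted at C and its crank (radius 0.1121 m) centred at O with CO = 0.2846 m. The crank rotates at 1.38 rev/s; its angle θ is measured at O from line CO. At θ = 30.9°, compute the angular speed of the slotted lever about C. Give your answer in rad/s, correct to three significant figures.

2.34

ω = 8.671 rad/s (from 1.38 rev/s).
Crank pin A relative to C: A = (d + r cosθ, r sinθ); lever angle φ = atan2(r sinθ, d + r cosθ).
Differentiating tanφ: φ̇ = rω(d cosθ + r)/(d² + r² + 2dr cosθ).
d² + r² + 2dr cosθ = |CA|² = 0.148314 m²;  d cosθ + r = +0.35631 m.
|ω_lever| = |0.1121·8.671·+0.35631| / 0.148314 = 2.3351 rad/s.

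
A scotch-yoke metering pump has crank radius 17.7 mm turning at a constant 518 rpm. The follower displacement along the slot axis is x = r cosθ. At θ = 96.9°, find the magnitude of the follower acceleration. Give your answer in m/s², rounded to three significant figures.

ω = 54.24 rad/s (from 518 rpm).
x = r cosθ ⇒ ẍ = −rω² cosθ (ω constant).
|a| = rω²|cosθ| = 0.0177·(54.24)²·|cos 96.9°| = 6.257 m/s².

6.26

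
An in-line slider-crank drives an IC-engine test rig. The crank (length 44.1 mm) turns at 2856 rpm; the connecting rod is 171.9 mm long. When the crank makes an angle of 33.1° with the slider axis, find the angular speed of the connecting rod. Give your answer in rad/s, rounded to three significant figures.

ω = 299.1 rad/s (converted from 2856 rpm).
The rod makes angle φ with the slider axis where L sinφ = r sinθ; differentiating, L cosφ·φ̇ = r ω cosθ.
L cosφ = √(L² − r² sin²θ) = 0.1702 m.
|ω_rod| = r ω |cosθ| / √(L² − r² sin²θ) = 0.0441·299.1·0.83772/0.1702 = 64.916 rad/s.

64.9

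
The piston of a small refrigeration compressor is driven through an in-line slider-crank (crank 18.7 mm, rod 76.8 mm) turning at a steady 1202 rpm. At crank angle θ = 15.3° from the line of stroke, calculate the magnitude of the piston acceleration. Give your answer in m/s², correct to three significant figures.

348

ω = 2π·1202/60 = 125.9 rad/s
x(θ) = r cosθ + √(L² − r² sin²θ); with ω constant, a = ω²·d²x/dθ².
d²x/dθ² = −r cosθ − r²(cos2θ)/√u − r⁴ sin²2θ/(4u^{3/2}),  u = L² − r² sin²θ = 0.00587389 m².
Substituting r = 0.0187 m, L = 0.0768 m, θ = 15.3°: d²x/dθ² = -0.021982 m.
a = ω²·d²x/dθ² = (125.9)²·(-0.021982) = -348.29 m/s²;  |a| = 348.29 m/s².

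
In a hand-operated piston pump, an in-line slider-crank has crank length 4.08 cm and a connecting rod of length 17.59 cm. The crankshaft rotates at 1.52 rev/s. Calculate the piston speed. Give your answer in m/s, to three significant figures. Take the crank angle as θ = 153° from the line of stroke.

ω = 2π·1.52 = 9.55 rad/s
For an in-line slider-crank, x = r cosθ + √(L² − r² sin²θ), so v = −rω sinθ·[1 + r cosθ/√(L² − r² sin²θ)].
With r = 0.0408 m, L = 0.1759 m, θ = 153°: √(L² − r² sin²θ) = 0.17492 m.
v = −0.0408·9.55·0.45399·[1 + 0.0408·-0.89101/0.17492] = -0.14014 m/s.
|v| = 0.14014 m/s.

0.140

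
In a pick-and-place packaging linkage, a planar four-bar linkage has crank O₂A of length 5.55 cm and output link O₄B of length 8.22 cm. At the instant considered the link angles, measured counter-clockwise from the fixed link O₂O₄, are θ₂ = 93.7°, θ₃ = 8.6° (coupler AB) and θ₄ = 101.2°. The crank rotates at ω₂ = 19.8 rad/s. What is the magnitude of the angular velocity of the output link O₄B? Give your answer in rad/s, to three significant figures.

13.3

ω₂ = 19.8 rad/s
Differentiating the loop-closure r₂e^{iθ₂}+r₃e^{iθ₃}=r₁+r₄e^{iθ₄} gives r₂ω₂e^{iθ₂}+r₃ω₃e^{iθ₃}=r₄ω₄e^{iθ₄}.
Eliminating the other unknown: ω₄ = r₂ω₂ sin(θ₂−θ₃) / [r₄ sin(θ₄−θ₃)].
Numerator sine = +0.99635; denominator sine = +0.99897.
Result = 0.0555·19.8·(+0.99635) / (0.0822·(+0.99897)) = +13.333 rad/s; magnitude 13.333 rad/s.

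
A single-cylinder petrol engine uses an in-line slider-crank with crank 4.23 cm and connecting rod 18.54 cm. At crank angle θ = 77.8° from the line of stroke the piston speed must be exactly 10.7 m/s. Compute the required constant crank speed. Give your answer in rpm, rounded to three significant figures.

For an in-line slider-crank, |v_piston| = rω|sinθ|·[1 + r cosθ/√(L² − r² sin²θ)].
With r = 0.0423 m, L = 0.1854 m, θ = 77.8°: the bracketed kinematic factor |dx/dθ| = 0.04339 m.
ω = v/|dx/dθ| = 10.7/0.04339 = 246.6 rad/s.
N = 60ω/(2π) = 2354.9 rpm.

2350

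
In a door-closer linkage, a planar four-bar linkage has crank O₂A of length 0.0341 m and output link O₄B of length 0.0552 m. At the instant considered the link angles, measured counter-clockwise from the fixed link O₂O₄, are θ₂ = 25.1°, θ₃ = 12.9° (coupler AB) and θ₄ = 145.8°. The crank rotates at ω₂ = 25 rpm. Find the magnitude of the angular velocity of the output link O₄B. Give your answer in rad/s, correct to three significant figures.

0.467

ω₂ = 2.618 rad/s (from 25 rpm).
Differentiating the loop-closure r₂e^{iθ₂}+r₃e^{iθ₃}=r₁+r₄e^{iθ₄} gives r₂ω₂e^{iθ₂}+r₃ω₃e^{iθ₃}=r₄ω₄e^{iθ₄}.
Eliminating the other unknown: ω₄ = r₂ω₂ sin(θ₂−θ₃) / [r₄ sin(θ₄−θ₃)].
Numerator sine = +0.21132; denominator sine = +0.73254.
Result = 0.0341·2.618·(+0.21132) / (0.0552·(+0.73254)) = +0.46655 rad/s; magnitude 0.46655 rad/s.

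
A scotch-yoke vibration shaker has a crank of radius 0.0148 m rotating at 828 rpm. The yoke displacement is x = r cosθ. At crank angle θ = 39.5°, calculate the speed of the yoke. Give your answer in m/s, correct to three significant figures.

ω = 86.71 rad/s (from 828 rpm).
x = r cosθ ⇒ ẋ = −rω sinθ.
|v| = rω|sinθ| = 0.0148·86.71·|sin 39.5°| = 0.81627 m/s.

0.816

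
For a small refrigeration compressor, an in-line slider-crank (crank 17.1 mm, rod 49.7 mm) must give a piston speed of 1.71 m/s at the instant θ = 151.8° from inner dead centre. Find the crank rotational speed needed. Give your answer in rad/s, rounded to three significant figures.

For an in-line slider-crank, |v_piston| = rω|sinθ|·[1 + r cosθ/√(L² − r² sin²θ)].
With r = 0.0171 m, L = 0.0497 m, θ = 151.8°: the bracketed kinematic factor |dx/dθ| = 0.0055973 m.
ω = v/|dx/dθ| = 1.71/0.0055973 = 305.5 rad/s.

306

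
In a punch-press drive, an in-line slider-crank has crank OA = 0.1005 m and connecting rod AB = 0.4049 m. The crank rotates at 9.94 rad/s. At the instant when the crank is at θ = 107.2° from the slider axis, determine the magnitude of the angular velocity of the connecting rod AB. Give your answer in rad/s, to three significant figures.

0.751

ω = 9.94 rad/s
The rod makes angle φ with the slider axis where L sinφ = r sinθ; differentiating, L cosφ·φ̇ = r ω cosθ.
L cosφ = √(L² − r² sin²θ) = 0.39335 m.
|ω_rod| = r ω |cosθ| / √(L² − r² sin²θ) = 0.1005·9.94·0.29571/0.39335 = 0.75099 rad/s.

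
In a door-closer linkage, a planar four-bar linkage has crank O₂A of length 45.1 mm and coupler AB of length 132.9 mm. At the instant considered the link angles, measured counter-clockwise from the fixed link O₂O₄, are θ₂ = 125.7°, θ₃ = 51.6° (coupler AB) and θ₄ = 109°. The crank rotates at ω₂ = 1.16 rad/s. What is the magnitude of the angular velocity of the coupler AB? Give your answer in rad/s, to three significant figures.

0.134

ω₂ = 1.16 rad/s
Differentiating the loop-closure r₂e^{iθ₂}+r₃e^{iθ₃}=r₁+r₄e^{iθ₄} gives r₂ω₂e^{iθ₂}+r₃ω₃e^{iθ₃}=r₄ω₄e^{iθ₄}.
Eliminating the other unknown: ω₃ = r₂ω₂ sin(θ₄−θ₂) / [r₃ sin(θ₃−θ₄)].
Numerator sine = -0.28736; denominator sine = -0.84245.
Result = 0.0451·1.16·(-0.28736) / (0.1329·(-0.84245)) = +0.13427 rad/s; magnitude 0.13427 rad/s.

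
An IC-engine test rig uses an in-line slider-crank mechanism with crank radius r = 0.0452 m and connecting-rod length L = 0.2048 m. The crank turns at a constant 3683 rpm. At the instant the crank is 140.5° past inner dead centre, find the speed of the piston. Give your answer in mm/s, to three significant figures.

9180

ω = 2π·3683/60 = 385.7 rad/s
For an in-line slider-crank, x = r cosθ + √(L² − r² sin²θ), so v = −rω sinθ·[1 + r cosθ/√(L² − r² sin²θ)].
With r = 0.0452 m, L = 0.2048 m, θ = 140.5°: √(L² − r² sin²θ) = 0.20277 m.
v = −0.0452·385.7·0.63608·[1 + 0.0452·-0.77162/0.20277] = -9.1814 m/s.
|v| = 9.1814 m/s = 9181.4 mm/s.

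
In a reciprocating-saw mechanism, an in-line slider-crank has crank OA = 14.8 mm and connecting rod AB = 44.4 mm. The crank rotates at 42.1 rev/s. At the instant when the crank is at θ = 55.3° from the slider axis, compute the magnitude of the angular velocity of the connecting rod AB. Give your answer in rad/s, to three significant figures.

ω = 264.5 rad/s (converted from 42.1 rev/s).
The rod makes angle φ with the slider axis where L sinφ = r sinθ; differentiating, L cosφ·φ̇ = r ω cosθ.
L cosφ = √(L² − r² sin²θ) = 0.0427 m.
|ω_rod| = r ω |cosθ| / √(L² − r² sin²θ) = 0.0148·264.5·0.56928/0.0427 = 52.194 rad/s.

52.2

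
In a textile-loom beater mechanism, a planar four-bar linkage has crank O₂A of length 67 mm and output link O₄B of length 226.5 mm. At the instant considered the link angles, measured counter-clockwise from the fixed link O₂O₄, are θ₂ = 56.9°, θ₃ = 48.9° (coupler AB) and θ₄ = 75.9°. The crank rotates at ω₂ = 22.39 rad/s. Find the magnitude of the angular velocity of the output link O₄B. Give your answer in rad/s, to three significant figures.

ω₂ = 22.39 rad/s
Differentiating the loop-closure r₂e^{iθ₂}+r₃e^{iθ₃}=r₁+r₄e^{iθ₄} gives r₂ω₂e^{iθ₂}+r₃ω₃e^{iθ₃}=r₄ω₄e^{iθ₄}.
Eliminating the other unknown: ω₄ = r₂ω₂ sin(θ₂−θ₃) / [r₄ sin(θ₄−θ₃)].
Numerator sine = +0.13917; denominator sine = +0.45399.
Result = 0.067·22.39·(+0.13917) / (0.2265·(+0.45399)) = +2.0303 rad/s; magnitude 2.0303 rad/s.

2.03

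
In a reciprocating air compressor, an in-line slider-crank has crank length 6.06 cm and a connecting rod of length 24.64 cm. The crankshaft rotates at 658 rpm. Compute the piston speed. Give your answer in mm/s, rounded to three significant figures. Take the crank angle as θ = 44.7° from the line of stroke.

3460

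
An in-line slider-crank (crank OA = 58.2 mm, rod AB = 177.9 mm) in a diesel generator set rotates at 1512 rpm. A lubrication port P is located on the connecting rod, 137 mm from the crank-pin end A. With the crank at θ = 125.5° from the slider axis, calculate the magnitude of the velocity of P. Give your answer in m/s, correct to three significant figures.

6.48

ω = 158.3 rad/s.  Crank-pin speed |V_A| = rω = 9.2152 m/s, perpendicular to OA.
Rod angle: sinφ = −(r/L) sinθ ⇒ φ = -15.446°; ω_rod = −rω cosθ/√(L²−r²sin²θ) = +31.207 rad/s.
V_P = V_A + ω_rod × AP, with AP = 0.137 m along the rod.
Components: V_Px = −rω sinθ − a·ω_rod·sinφ = -6.3635 m/s;  V_Py = rω cosθ + a·ω_rod·cosφ = -1.2303 m/s.
|V_P| = √(V_Px² + V_Py²) = 6.4813 m/s.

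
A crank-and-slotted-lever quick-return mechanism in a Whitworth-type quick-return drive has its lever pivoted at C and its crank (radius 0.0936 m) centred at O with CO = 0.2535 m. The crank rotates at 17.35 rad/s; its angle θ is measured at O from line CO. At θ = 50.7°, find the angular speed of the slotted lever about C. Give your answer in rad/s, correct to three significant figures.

4.00

ω = 17.35 rad/s
Crank pin A relative to C: A = (d + r cosθ, r sinθ); lever angle φ = atan2(r sinθ, d + r cosθ).
Differentiating tanφ: φ̇ = rω(d cosθ + r)/(d² + r² + 2dr cosθ).
d² + r² + 2dr cosθ = |CA|² = 0.10308 m²;  d cosθ + r = +0.25416 m.
|ω_lever| = |0.0936·17.35·+0.25416| / 0.10308 = 4.0041 rad/s.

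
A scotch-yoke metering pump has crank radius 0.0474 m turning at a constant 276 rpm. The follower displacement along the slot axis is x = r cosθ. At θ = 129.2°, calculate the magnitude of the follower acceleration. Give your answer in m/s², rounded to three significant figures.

25.0

ω = 28.9 rad/s (from 276 rpm).
x = r cosθ ⇒ ẍ = −rω² cosθ (ω constant).
|a| = rω²|cosθ| = 0.0474·(28.9)²·|cos 129.2°| = 25.026 m/s².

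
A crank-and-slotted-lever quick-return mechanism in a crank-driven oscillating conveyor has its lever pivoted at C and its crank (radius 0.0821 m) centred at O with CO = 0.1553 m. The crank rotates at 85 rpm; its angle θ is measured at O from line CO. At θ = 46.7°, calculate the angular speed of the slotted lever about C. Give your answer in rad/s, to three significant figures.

ω = 8.901 rad/s (from 85 rpm).
Crank pin A relative to C: A = (d + r cosθ, r sinθ); lever angle φ = atan2(r sinθ, d + r cosθ).
Differentiating tanφ: φ̇ = rω(d cosθ + r)/(d² + r² + 2dr cosθ).
d² + r² + 2dr cosθ = |CA|² = 0.048347 m²;  d cosθ + r = +0.18861 m.
|ω_lever| = |0.0821·8.901·+0.18861| / 0.048347 = 2.8509 rad/s.

2.85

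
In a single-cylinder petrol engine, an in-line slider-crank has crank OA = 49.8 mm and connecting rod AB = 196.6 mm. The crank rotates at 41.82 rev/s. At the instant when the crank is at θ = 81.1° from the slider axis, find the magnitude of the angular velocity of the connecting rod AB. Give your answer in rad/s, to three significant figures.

ω = 262.8 rad/s (converted from 41.82 rev/s).
The rod makes angle φ with the slider axis where L sinφ = r sinθ; differentiating, L cosφ·φ̇ = r ω cosθ.
L cosφ = √(L² − r² sin²θ) = 0.19034 m.
|ω_rod| = r ω |cosθ| / √(L² − r² sin²θ) = 0.0498·262.8·0.15471/0.19034 = 10.636 rad/s.

10.6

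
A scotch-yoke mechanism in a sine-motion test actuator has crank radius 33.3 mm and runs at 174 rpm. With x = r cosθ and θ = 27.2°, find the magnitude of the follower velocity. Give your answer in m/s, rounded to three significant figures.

0.277

ω = 18.22 rad/s (from 174 rpm).
x = r cosθ ⇒ ẋ = −rω sinθ.
|v| = rω|sinθ| = 0.0333·18.22·|sin 27.2°| = 0.27735 m/s.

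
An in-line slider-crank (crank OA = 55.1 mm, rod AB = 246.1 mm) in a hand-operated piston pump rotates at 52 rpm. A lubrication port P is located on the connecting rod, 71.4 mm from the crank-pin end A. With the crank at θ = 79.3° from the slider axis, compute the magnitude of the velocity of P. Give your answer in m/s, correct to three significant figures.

0.301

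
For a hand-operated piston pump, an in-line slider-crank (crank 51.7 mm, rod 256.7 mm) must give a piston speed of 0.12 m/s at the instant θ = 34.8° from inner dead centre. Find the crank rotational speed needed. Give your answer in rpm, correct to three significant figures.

For an in-line slider-crank, |v_piston| = rω|sinθ|·[1 + r cosθ/√(L² − r² sin²θ)].
With r = 0.0517 m, L = 0.2567 m, θ = 34.8°: the bracketed kinematic factor |dx/dθ| = 0.034418 m.
ω = v/|dx/dθ| = 0.12/0.034418 = 3.4865 rad/s.
N = 60ω/(2π) = 33.294 rpm.

33.3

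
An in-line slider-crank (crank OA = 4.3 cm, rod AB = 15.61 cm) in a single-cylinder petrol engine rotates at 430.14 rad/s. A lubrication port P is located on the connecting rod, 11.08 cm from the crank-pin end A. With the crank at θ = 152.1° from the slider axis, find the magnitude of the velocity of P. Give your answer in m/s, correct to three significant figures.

ω = 430.1 rad/s.  Crank-pin speed |V_A| = rω = 18.496 m/s, perpendicular to OA.
Rod angle: sinφ = −(r/L) sinθ ⇒ φ = -7.406°; ω_rod = −rω cosθ/√(L²−r²sin²θ) = +105.6 rad/s.
V_P = V_A + ω_rod × AP, with AP = 0.1108 m along the rod.
Components: V_Px = −rω sinθ − a·ω_rod·sinφ = -7.1467 m/s;  V_Py = rω cosθ + a·ω_rod·cosφ = -4.7436 m/s.
|V_P| = √(V_Px² + V_Py²) = 8.5777 m/s.

8.58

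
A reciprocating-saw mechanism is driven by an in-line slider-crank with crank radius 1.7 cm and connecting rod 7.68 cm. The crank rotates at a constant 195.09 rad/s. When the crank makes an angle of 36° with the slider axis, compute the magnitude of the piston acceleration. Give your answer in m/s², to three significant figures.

570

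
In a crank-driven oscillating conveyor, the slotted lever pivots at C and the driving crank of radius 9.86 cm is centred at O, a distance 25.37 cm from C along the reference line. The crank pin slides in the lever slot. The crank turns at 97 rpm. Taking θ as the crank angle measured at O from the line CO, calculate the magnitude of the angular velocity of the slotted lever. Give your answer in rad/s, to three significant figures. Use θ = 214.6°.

ω = 10.16 rad/s (from 97 rpm).
Crank pin A relative to C: A = (d + r cosθ, r sinθ); lever angle φ = atan2(r sinθ, d + r cosθ).
Differentiating tanφ: φ̇ = rω(d cosθ + r)/(d² + r² + 2dr cosθ).
d² + r² + 2dr cosθ = |CA|² = 0.0329044 m²;  d cosθ + r = -0.11023 m.
|ω_lever| = |0.0986·10.16·-0.11023| / 0.0329044 = 3.3552 rad/s.

3.36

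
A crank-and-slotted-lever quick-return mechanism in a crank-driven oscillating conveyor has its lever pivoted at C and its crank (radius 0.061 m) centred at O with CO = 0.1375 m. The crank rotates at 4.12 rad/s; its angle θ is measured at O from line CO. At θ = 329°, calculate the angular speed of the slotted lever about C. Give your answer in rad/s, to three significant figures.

1.21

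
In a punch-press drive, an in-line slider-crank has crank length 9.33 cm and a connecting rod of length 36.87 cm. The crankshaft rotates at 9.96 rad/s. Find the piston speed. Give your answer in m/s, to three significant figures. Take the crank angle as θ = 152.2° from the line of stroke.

ω = 9.96 rad/s
For an in-line slider-crank, x = r cosθ + √(L² − r² sin²θ), so v = −rω sinθ·[1 + r cosθ/√(L² − r² sin²θ)].
With r = 0.0933 m, L = 0.3687 m, θ = 152.2°: √(L² − r² sin²θ) = 0.36612 m.
v = −0.0933·9.96·0.46639·[1 + 0.0933·-0.88458/0.36612] = -0.3357 m/s.
|v| = 0.3357 m/s.

0.336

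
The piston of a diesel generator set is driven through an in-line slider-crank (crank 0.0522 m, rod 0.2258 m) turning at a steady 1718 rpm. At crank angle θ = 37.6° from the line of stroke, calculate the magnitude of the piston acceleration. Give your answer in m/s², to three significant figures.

ω = 2π·1718/60 = 179.9 rad/s
x(θ) = r cosθ + √(L² − r² sin²θ); with ω constant, a = ω²·d²x/dθ².
d²x/dθ² = −r cosθ − r²(cos2θ)/√u − r⁴ sin²2θ/(4u^{3/2}),  u = L² − r² sin²θ = 0.0499712 m².
Substituting r = 0.0522 m, L = 0.2258 m, θ = 37.6°: d²x/dθ² = -0.044627 m.
a = ω²·d²x/dθ² = (179.9)²·(-0.044627) = -1444.4 m/s²;  |a| = 1444.4 m/s².

1440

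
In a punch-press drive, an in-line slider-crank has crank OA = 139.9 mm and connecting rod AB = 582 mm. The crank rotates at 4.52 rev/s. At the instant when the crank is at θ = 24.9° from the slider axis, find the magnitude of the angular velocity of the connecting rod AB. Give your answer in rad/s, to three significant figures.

6.22

ω = 28.4 rad/s (converted from 4.52 rev/s).
The rod makes angle φ with the slider axis where L sinφ = r sinθ; differentiating, L cosφ·φ̇ = r ω cosθ.
L cosφ = √(L² − r² sin²θ) = 0.57901 m.
|ω_rod| = r ω |cosθ| / √(L² − r² sin²θ) = 0.1399·28.4·0.90704/0.57901 = 6.2241 rad/s.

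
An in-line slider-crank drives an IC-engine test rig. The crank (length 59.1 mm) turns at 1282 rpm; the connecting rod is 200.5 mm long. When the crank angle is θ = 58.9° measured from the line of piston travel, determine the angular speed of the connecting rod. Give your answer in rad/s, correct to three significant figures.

ω = 134.3 rad/s (converted from 1282 rpm).
The rod makes angle φ with the slider axis where L sinφ = r sinθ; differentiating, L cosφ·φ̇ = r ω cosθ.
L cosφ = √(L² − r² sin²θ) = 0.19401 m.
|ω_rod| = r ω |cosθ| / √(L² − r² sin²θ) = 0.0591·134.3·0.51653/0.19401 = 21.124 rad/s.

21.1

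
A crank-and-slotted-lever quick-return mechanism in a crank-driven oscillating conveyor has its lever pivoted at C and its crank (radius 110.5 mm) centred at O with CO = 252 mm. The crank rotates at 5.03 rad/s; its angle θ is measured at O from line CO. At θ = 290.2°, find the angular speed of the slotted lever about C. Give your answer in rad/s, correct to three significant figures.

1.16

ω = 5.03 rad/s
Crank pin A relative to C: A = (d + r cosθ, r sinθ); lever angle φ = atan2(r sinθ, d + r cosθ).
Differentiating tanφ: φ̇ = rω(d cosθ + r)/(d² + r² + 2dr cosθ).
d² + r² + 2dr cosθ = |CA|² = 0.0949446 m²;  d cosθ + r = +0.19752 m.
|ω_lever| = |0.1105·5.03·+0.19752| / 0.0949446 = 1.1563 rad/s.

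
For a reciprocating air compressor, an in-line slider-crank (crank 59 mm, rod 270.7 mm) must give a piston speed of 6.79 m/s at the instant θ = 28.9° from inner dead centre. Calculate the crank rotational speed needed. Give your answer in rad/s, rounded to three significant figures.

200

For an in-line slider-crank, |v_piston| = rω|sinθ|·[1 + r cosθ/√(L² − r² sin²θ)].
With r = 0.059 m, L = 0.2707 m, θ = 28.9°: the bracketed kinematic factor |dx/dθ| = 0.033985 m.
ω = v/|dx/dθ| = 6.79/0.033985 = 199.8 rad/s.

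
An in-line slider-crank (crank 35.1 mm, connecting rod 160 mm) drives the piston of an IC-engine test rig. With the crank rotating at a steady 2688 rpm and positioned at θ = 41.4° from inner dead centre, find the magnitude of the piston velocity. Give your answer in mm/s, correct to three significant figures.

ω = 2π·2688/60 = 281.5 rad/s
For an in-line slider-crank, x = r cosθ + √(L² − r² sin²θ), so v = −rω sinθ·[1 + r cosθ/√(L² − r² sin²θ)].
With r = 0.0351 m, L = 0.16 m, θ = 41.4°: √(L² − r² sin²θ) = 0.15831 m.
v = −0.0351·281.5·0.66131·[1 + 0.0351·0.75011/0.15831] = -7.6206 m/s.
|v| = 7.6206 m/s = 7620.6 mm/s.

7620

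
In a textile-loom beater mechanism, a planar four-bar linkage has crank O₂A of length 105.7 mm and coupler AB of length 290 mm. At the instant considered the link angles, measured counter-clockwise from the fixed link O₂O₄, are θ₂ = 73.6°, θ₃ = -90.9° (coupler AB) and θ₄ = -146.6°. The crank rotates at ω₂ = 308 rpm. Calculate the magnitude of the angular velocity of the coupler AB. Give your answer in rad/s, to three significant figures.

9.19

ω₂ = 32.25 rad/s (from 308 rpm).
Differentiating the loop-closure r₂e^{iθ₂}+r₃e^{iθ₃}=r₁+r₄e^{iθ₄} gives r₂ω₂e^{iθ₂}+r₃ω₃e^{iθ₃}=r₄ω₄e^{iθ₄}.
Eliminating the other unknown: ω₃ = r₂ω₂ sin(θ₄−θ₂) / [r₃ sin(θ₃−θ₄)].
Numerator sine = +0.64546; denominator sine = +0.82610.
Result = 0.1057·32.25·(+0.64546) / (0.29·(+0.82610)) = +9.1853 rad/s; magnitude 9.1853 rad/s.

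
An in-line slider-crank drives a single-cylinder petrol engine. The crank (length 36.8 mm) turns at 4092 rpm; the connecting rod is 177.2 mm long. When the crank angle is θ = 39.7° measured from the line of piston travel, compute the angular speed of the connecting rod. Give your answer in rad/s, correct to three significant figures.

69.1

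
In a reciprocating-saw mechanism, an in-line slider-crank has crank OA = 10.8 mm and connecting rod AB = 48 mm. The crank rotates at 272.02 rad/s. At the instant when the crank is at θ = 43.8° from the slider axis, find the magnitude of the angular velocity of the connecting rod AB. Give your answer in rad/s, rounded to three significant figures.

44.7

ω = 272 rad/s
The rod makes angle φ with the slider axis where L sinφ = r sinθ; differentiating, L cosφ·φ̇ = r ω cosθ.
L cosφ = √(L² − r² sin²θ) = 0.047414 m.
|ω_rod| = r ω |cosθ| / √(L² − r² sin²θ) = 0.0108·272·0.72176/0.047414 = 44.721 rad/s.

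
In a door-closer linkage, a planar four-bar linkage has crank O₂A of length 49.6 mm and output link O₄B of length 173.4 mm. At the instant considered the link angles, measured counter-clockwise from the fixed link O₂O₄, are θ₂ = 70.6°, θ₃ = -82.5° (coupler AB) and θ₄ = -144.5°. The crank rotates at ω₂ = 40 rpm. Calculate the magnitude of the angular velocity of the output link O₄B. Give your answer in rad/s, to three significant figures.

0.614

ω₂ = 4.189 rad/s (from 40 rpm).
Differentiating the loop-closure r₂e^{iθ₂}+r₃e^{iθ₃}=r₁+r₄e^{iθ₄} gives r₂ω₂e^{iθ₂}+r₃ω₃e^{iθ₃}=r₄ω₄e^{iθ₄}.
Eliminating the other unknown: ω₄ = r₂ω₂ sin(θ₂−θ₃) / [r₄ sin(θ₄−θ₃)].
Numerator sine = +0.45243; denominator sine = -0.88295.
Result = 0.0496·4.189·(+0.45243) / (0.1734·(-0.88295)) = -0.61396 rad/s; magnitude 0.61396 rad/s.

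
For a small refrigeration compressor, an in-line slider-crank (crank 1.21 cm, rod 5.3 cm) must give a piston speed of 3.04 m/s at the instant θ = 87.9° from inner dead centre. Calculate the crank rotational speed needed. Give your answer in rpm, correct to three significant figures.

For an in-line slider-crank, |v_piston| = rω|sinθ|·[1 + r cosθ/√(L² − r² sin²θ)].
With r = 0.0121 m, L = 0.053 m, θ = 87.9°: the bracketed kinematic factor |dx/dθ| = 0.012196 m.
ω = v/|dx/dθ| = 3.04/0.012196 = 249.27 rad/s.
N = 60ω/(2π) = 2380.3 rpm.

2380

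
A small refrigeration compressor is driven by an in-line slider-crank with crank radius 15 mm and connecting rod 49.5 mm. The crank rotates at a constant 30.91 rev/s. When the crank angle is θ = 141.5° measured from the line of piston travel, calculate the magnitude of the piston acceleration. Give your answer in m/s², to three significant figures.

ω = 2π·30.9 = 194.2 rad/s
x(θ) = r cosθ + √(L² − r² sin²θ); with ω constant, a = ω²·d²x/dθ².
d²x/dθ² = −r cosθ − r²(cos2θ)/√u − r⁴ sin²2θ/(4u^{3/2}),  u = L² − r² sin²θ = 0.00236306 m².
Substituting r = 0.015 m, L = 0.0495 m, θ = 141.5°: d²x/dθ² = +0.010593 m.
a = ω²·d²x/dθ² = (194.2)²·(+0.010593) = +399.57 m/s²;  |a| = 399.57 m/s².

400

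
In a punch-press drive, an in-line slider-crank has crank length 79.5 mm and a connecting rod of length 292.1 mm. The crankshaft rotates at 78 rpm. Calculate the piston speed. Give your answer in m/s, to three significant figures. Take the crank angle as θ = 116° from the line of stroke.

0.512

ω = 2π·78/60 = 8.168 rad/s
For an in-line slider-crank, x = r cosθ + √(L² − r² sin²θ), so v = −rω sinθ·[1 + r cosθ/√(L² − r² sin²θ)].
With r = 0.0795 m, L = 0.2921 m, θ = 116°: √(L² − r² sin²θ) = 0.28323 m.
v = −0.0795·8.168·0.89879·[1 + 0.0795·-0.43837/0.28323] = -0.51183 m/s.
|v| = 0.51183 m/s.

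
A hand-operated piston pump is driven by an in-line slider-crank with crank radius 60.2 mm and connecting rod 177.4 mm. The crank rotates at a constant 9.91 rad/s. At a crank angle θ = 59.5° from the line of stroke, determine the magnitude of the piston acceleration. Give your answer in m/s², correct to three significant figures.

2.03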